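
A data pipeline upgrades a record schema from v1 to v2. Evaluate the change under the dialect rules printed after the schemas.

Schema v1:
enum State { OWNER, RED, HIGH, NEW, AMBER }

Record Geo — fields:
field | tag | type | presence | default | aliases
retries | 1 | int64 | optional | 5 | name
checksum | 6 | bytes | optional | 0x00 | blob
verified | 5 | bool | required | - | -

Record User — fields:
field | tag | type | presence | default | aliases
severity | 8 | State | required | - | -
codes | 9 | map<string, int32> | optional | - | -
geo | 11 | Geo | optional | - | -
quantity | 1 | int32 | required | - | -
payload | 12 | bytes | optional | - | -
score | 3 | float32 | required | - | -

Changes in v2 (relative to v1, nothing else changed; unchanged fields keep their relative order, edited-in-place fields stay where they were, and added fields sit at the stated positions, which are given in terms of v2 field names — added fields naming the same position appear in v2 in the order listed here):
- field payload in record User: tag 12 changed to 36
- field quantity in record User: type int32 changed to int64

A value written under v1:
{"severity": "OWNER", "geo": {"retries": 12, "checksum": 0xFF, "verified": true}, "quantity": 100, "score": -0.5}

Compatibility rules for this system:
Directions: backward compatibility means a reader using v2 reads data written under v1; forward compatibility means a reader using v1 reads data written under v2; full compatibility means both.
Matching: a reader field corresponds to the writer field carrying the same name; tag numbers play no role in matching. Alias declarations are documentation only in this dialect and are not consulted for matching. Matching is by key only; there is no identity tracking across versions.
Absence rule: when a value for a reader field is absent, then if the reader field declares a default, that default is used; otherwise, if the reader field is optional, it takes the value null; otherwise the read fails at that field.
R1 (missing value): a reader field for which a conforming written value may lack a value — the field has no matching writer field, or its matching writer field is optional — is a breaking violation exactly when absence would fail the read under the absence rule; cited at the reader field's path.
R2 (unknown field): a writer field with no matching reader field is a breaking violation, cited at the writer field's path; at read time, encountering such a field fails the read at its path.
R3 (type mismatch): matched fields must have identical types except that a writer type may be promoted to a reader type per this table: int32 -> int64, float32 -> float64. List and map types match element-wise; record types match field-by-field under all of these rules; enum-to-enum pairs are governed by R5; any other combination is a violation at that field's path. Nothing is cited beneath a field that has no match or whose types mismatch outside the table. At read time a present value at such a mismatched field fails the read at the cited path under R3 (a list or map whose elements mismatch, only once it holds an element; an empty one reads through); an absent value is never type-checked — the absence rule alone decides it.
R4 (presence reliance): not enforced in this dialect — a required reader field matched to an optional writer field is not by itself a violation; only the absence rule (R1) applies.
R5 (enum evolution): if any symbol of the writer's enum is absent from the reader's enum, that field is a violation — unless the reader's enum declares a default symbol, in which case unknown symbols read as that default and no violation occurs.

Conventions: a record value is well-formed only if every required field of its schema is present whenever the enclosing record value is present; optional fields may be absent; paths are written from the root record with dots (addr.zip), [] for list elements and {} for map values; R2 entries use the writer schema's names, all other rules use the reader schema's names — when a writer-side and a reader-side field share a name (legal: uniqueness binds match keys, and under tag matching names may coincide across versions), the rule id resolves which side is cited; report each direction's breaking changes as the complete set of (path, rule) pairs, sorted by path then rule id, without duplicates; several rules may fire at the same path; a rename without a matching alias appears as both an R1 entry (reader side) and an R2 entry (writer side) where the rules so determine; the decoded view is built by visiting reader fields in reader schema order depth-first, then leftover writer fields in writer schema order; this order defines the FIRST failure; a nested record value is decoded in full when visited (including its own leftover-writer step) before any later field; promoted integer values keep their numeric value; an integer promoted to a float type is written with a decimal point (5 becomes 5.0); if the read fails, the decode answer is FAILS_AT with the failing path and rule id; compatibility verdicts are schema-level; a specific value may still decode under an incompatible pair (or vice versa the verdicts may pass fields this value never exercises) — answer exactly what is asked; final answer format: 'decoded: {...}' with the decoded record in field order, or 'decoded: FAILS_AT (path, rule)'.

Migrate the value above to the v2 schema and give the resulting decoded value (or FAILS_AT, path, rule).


arrows below run writer -> reader for User
decoding the User value with the v2 reader:
  severity := "OWNER"
  codes := null (absent, optional -> null)
  geo.retries := 12
  geo.checksum := 0xFF
  geo.verified := true
  quantity := 100 (int32 -> int64)
  payload := null (absent, optional -> null)
  score := -0.5
  => decoded: {"severity": "OWNER", "codes": null, "geo": {"retries": 12, "checksum": 0xFF, "verified": true}, "quantity": 100, "payload": null, "score": -0.5}
checking off the User differences that do not matter here:
  field payload in record User: tag 12 changed to 36 -> no rule fires on it and the decoded User view is identical with or without it
  field quantity in record User: type int32 changed to int64 -> matters for User compatibility verdicts, not for this value's decode

decoded: {"severity": "OWNER", "codes": null, "geo": {"retries": 12, "checksum": 0xFF, "verified": true}, "quantity": 100, "payload": null, "score": -0.5}


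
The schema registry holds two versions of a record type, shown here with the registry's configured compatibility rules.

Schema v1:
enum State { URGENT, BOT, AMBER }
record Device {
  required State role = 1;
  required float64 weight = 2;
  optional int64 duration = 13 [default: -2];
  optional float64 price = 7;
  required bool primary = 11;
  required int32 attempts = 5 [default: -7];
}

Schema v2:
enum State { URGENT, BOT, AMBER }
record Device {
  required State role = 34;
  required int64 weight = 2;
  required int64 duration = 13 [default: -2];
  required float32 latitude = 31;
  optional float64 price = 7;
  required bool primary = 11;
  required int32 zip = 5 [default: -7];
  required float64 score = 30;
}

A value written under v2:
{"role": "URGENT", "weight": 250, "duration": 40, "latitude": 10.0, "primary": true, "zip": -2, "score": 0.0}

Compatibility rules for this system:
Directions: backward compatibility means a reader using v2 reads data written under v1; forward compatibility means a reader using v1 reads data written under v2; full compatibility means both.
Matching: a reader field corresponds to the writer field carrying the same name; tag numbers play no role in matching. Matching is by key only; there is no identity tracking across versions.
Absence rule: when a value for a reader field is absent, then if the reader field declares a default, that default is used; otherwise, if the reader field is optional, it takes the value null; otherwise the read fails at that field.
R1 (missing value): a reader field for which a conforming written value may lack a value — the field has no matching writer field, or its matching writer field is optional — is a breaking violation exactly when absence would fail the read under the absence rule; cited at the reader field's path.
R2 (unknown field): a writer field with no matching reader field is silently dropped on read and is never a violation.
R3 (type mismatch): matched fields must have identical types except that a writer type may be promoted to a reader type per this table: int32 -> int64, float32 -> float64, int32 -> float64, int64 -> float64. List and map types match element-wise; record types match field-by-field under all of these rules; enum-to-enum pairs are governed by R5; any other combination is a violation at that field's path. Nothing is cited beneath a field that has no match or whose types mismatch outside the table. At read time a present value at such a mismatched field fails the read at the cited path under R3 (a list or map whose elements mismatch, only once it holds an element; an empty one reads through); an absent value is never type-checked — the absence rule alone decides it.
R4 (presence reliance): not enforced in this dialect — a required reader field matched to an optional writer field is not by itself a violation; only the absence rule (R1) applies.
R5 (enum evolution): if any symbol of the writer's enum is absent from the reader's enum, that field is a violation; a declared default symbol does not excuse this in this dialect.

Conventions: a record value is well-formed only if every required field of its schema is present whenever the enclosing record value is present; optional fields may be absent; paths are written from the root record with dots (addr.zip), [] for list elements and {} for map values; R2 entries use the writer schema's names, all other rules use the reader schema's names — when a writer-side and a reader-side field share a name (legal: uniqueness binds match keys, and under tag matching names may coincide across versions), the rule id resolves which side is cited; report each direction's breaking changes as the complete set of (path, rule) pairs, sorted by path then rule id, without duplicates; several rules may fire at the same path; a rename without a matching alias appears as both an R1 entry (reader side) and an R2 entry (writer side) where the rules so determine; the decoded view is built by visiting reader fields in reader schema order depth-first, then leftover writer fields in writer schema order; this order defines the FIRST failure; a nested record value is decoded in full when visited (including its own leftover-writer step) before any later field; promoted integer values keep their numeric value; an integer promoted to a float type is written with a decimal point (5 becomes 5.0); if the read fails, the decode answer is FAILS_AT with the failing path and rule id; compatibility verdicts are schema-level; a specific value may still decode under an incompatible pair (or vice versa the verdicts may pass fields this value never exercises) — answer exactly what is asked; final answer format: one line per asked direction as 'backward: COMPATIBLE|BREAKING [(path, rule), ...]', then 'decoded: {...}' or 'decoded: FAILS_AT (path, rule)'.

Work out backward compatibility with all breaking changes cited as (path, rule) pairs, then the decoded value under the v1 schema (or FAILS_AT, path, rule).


backward: BREAKING [(latitude, R1), (score, R1), (weight, R3)]; decoded: {"role": "URGENT", "weight": 250.0, "duration": 40, "price": null, "primary": true, "attempts": -7}

in Device below, arrows point writer -> reader
backward pass over Device, reader schema v2, writer schema v1:
  role <- role (State -> State, writer required)
  weight <- weight (float64 -> int64, writer required)
  duration <- duration (int64 -> int64, writer optional)
  latitude has no writer counterpart
  price <- price (float64 -> float64, writer optional)
  primary <- primary (bool -> bool, writer required)
  zip has no writer counterpart
  score has no writer counterpart
  writer field attempts has no reader counterpart
  breaking: (latitude, R1)
  breaking: (score, R1)
  breaking: (weight, R3)
  backward on Device therefore BREAKING (3)
decoding the Device value with the v1 reader:
  role := "URGENT"
  weight := 250.0 (int64 -> float64)
  duration := 40
  price := null (not supplied -> null)
  primary := true
  attempts := -7 (no value, default fills)
  writer latitude: unmatched, discarded
  writer zip: unmatched, discarded
  writer score: unmatched, discarded
  => decoded: {"role": "URGENT", "weight": 250.0, "duration": 40, "price": null, "primary": true, "attempts": -7}
the other Device changes do not affect what is asked:
  field role in record Device: tag 1 changed to 34 -> no rule fires on it in Device's dialect; the asked verdict holds
  field duration in record Device: optional changed to required -> no rule fires on it in Device's dialect; the asked verdict holds


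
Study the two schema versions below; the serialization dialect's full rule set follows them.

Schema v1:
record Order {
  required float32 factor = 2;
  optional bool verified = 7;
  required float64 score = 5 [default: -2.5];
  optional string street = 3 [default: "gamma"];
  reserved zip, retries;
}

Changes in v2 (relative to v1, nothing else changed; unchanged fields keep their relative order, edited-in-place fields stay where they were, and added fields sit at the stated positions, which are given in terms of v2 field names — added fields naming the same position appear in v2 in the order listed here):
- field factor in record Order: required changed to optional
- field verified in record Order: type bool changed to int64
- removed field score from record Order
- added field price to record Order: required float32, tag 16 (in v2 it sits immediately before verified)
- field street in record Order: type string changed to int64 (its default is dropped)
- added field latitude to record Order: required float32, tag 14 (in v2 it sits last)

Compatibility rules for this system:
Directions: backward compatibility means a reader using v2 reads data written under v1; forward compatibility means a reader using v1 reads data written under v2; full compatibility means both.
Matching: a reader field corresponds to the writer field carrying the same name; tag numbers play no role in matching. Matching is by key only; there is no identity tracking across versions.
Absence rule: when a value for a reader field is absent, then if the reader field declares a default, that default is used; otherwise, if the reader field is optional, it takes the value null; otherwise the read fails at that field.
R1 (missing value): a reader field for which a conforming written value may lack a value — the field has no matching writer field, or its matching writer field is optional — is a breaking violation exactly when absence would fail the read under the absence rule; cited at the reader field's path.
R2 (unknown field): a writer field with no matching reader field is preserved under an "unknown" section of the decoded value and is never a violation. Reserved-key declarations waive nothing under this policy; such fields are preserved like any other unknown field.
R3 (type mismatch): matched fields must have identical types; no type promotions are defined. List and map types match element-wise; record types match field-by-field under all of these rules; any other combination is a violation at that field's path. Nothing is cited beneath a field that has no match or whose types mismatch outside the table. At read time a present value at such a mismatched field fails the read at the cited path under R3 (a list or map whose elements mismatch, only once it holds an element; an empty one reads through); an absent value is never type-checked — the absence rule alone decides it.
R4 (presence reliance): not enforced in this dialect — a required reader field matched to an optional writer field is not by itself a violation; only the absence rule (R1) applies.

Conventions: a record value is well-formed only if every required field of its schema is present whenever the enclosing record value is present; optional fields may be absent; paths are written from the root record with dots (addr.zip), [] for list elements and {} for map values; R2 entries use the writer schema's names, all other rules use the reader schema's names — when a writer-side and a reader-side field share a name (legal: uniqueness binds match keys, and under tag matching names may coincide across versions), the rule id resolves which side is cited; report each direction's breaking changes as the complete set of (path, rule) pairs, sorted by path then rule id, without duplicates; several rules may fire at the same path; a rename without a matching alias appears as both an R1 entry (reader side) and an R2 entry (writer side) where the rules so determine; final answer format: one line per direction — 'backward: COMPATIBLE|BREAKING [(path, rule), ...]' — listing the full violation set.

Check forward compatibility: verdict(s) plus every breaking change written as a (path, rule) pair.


forward: BREAKING [(factor, R1), (street, R3), (verified, R3)]

in Order below, arrows point writer -> reader
checking forward for Order: reader v1 against writer v2:
  factor <- factor (float32 -> float32, writer optional)
  verified <- verified (int64 -> bool, writer optional)
  score: no writer-side match
  street <- street (int64 -> string, writer optional)
  writer field price has no reader counterpart
  writer field latitude has no reader counterpart
  R1 fires at factor
  R3 fires at street
  R3 fires at verified
  => 3 violation(s): forward is BREAKING for Order
remaining Order differences; none change what is asked:
  removed field score from record Order -> inert for the asked Order verdict: nothing fires
  added field latitude to record Order: required float32, tag 14 (in v2 it sits last) -> fires only in the backward direction of Order, which is not asked here
  added field price to record Order: required float32, tag 16 (in v2 it sits immediately before verified) -> fires only in the backward direction of Order, which is not asked here


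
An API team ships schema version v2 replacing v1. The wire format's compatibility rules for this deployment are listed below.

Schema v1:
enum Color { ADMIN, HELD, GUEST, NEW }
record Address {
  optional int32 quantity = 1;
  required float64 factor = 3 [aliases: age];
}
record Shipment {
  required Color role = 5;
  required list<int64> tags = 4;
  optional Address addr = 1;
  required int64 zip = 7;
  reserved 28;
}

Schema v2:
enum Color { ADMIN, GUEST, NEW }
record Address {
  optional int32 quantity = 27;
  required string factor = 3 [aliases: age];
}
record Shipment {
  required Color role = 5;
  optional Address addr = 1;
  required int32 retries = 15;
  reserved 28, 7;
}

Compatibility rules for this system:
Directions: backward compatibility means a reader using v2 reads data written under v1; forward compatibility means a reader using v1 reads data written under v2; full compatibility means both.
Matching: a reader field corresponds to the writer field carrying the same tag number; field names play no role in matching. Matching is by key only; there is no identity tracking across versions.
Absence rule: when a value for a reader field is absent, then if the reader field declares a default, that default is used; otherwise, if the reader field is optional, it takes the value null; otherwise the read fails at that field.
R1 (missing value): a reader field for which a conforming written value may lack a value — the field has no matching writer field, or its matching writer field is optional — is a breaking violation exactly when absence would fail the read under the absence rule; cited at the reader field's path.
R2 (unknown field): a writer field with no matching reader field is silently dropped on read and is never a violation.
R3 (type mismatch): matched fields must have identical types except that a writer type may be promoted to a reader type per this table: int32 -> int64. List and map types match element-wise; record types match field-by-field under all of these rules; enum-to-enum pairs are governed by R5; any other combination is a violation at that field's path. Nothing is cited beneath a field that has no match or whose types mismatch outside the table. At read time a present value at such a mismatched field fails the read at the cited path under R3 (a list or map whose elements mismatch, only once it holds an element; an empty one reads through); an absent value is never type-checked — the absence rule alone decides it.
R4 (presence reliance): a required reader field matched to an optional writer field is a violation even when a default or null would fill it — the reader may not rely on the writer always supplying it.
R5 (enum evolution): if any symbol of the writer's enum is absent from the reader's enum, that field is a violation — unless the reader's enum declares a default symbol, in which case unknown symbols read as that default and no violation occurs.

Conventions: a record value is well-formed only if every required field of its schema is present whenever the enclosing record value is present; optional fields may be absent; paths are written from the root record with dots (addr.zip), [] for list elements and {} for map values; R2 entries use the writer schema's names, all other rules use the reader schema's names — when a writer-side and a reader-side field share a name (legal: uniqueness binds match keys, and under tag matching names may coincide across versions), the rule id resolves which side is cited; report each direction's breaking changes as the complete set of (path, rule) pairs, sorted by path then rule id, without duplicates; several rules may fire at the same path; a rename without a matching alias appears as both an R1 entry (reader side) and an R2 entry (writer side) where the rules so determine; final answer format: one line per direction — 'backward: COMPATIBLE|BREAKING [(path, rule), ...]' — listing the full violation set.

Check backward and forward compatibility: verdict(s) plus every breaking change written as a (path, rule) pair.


backward: BREAKING [(addr.factor, R3), (retries, R1), (role, R5)]; forward: BREAKING [(addr.factor, R3), (tags, R1), (zip, R1)]

in Shipment below, arrows point writer -> reader
backward analysis of Shipment with v2 as reader and v1 as writer:
  writer required, Color -> Color: reader role maps from writer role
  writer optional, Address -> Address: reader addr maps from writer addr
  no writer field matches reader retries
  leftover writer field: tags
  leftover writer field: zip
  no writer field matches reader addr.quantity
  writer required, float64 -> string: reader addr.factor maps from writer addr.factor
  leftover writer field: addr.quantity
  violation R3 at addr.factor
  violation R1 at retries
  violation R5 at role
  backward on Shipment therefore BREAKING (3)
forward analysis of Shipment with v1 as reader and v2 as writer:
  writer required, Color -> Color: reader role maps from writer role
  no writer field matches reader tags
  writer optional, Address -> Address: reader addr maps from writer addr
  no writer field matches reader zip
  leftover writer field: retries
  no writer field matches reader addr.quantity
  writer required, string -> float64: reader addr.factor maps from writer addr.factor
  leftover writer field: addr.quantity
  violation R3 at addr.factor
  violation R1 at tags
  violation R1 at zip
  forward on Shipment therefore BREAKING (3)


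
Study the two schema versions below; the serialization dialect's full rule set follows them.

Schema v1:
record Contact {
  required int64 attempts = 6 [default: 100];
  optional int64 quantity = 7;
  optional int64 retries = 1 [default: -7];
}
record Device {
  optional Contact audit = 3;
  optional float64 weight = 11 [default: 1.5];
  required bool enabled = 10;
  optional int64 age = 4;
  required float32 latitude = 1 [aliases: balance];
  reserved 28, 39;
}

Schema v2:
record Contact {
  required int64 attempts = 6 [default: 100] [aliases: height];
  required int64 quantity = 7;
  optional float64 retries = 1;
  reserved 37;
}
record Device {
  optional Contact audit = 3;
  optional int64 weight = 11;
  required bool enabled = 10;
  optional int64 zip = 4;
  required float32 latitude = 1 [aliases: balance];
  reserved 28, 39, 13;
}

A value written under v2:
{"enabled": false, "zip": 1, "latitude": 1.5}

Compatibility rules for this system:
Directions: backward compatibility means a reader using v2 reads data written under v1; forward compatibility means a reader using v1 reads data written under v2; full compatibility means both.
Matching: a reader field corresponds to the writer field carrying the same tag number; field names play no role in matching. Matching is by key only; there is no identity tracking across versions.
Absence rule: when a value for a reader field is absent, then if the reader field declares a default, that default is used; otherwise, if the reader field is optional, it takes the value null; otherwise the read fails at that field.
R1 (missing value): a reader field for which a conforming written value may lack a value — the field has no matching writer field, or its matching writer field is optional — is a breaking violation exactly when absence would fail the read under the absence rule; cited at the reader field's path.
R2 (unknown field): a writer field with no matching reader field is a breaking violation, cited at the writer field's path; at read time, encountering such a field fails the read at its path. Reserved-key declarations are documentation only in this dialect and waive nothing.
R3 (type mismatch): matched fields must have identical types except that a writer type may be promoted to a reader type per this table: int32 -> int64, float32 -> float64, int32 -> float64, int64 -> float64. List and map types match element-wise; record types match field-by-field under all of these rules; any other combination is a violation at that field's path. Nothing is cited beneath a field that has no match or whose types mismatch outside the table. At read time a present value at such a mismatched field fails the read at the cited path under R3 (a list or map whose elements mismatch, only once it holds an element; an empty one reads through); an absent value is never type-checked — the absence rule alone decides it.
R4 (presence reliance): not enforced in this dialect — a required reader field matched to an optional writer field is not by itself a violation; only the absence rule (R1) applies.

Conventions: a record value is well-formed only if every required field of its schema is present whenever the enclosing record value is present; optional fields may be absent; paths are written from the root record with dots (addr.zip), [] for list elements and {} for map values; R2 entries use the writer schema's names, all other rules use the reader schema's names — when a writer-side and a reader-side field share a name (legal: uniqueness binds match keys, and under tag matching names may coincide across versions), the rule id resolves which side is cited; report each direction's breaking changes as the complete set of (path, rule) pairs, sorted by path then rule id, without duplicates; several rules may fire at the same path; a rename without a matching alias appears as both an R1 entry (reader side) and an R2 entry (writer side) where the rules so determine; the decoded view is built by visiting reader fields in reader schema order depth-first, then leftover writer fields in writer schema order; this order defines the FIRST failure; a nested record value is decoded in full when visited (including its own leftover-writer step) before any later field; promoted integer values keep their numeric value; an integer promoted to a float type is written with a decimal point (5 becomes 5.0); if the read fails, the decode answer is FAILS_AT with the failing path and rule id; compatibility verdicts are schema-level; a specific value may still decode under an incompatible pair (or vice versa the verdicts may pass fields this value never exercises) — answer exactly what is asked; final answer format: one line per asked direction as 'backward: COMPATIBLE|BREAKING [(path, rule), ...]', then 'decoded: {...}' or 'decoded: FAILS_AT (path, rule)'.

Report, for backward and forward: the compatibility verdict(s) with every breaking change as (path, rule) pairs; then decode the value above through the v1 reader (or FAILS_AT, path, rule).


backward: BREAKING [(audit.quantity, R1), (weight, R3)]; forward: BREAKING [(audit.retries, R3)]; decoded: {"audit": null, "weight": 1.5, "enabled": false, "age": 1, "latitude": 1.5}

in Device below, arrows point writer -> reader
backward pass over Device, reader schema v2, writer schema v1:
  audit: Contact -> Contact, writer optional; from audit
  weight: float64 -> int64, writer optional; from weight
  enabled: bool -> bool, writer required; from enabled
  zip: int64 -> int64, writer optional; from age
  latitude: float32 -> float32, writer required; from latitude
  audit.attempts: int64 -> int64, writer required; from audit.attempts
  audit.quantity: int64 -> int64, writer optional; from audit.quantity
  audit.retries: int64 -> float64, writer optional; from audit.retries
  rule R1 violated at audit.quantity
  rule R3 violated at weight
  => 2 violation(s): backward is BREAKING for Device
forward pass over Device, reader schema v1, writer schema v2:
  audit: Contact -> Contact, writer optional; from audit
  weight: int64 -> float64, writer optional; from weight
  enabled: bool -> bool, writer required; from enabled
  age: int64 -> int64, writer optional; from zip
  latitude: float32 -> float32, writer required; from latitude
  audit.attempts: int64 -> int64, writer required; from audit.attempts
  audit.quantity: int64 -> int64, writer required; from audit.quantity
  audit.retries: float64 -> int64, writer optional; from audit.retries
  rule R3 violated at audit.retries
  => 1 violation(s): forward is BREAKING for Device
decode walk for Device under reader schema v1:
  audit := null (not supplied -> null)
  weight := 1.5 (no value, default fills)
  enabled := false
  age := 1 (from writer zip)
  latitude := 1.5
  => decoded: {"audit": null, "weight": 1.5, "enabled": false, "age": 1, "latitude": 1.5}


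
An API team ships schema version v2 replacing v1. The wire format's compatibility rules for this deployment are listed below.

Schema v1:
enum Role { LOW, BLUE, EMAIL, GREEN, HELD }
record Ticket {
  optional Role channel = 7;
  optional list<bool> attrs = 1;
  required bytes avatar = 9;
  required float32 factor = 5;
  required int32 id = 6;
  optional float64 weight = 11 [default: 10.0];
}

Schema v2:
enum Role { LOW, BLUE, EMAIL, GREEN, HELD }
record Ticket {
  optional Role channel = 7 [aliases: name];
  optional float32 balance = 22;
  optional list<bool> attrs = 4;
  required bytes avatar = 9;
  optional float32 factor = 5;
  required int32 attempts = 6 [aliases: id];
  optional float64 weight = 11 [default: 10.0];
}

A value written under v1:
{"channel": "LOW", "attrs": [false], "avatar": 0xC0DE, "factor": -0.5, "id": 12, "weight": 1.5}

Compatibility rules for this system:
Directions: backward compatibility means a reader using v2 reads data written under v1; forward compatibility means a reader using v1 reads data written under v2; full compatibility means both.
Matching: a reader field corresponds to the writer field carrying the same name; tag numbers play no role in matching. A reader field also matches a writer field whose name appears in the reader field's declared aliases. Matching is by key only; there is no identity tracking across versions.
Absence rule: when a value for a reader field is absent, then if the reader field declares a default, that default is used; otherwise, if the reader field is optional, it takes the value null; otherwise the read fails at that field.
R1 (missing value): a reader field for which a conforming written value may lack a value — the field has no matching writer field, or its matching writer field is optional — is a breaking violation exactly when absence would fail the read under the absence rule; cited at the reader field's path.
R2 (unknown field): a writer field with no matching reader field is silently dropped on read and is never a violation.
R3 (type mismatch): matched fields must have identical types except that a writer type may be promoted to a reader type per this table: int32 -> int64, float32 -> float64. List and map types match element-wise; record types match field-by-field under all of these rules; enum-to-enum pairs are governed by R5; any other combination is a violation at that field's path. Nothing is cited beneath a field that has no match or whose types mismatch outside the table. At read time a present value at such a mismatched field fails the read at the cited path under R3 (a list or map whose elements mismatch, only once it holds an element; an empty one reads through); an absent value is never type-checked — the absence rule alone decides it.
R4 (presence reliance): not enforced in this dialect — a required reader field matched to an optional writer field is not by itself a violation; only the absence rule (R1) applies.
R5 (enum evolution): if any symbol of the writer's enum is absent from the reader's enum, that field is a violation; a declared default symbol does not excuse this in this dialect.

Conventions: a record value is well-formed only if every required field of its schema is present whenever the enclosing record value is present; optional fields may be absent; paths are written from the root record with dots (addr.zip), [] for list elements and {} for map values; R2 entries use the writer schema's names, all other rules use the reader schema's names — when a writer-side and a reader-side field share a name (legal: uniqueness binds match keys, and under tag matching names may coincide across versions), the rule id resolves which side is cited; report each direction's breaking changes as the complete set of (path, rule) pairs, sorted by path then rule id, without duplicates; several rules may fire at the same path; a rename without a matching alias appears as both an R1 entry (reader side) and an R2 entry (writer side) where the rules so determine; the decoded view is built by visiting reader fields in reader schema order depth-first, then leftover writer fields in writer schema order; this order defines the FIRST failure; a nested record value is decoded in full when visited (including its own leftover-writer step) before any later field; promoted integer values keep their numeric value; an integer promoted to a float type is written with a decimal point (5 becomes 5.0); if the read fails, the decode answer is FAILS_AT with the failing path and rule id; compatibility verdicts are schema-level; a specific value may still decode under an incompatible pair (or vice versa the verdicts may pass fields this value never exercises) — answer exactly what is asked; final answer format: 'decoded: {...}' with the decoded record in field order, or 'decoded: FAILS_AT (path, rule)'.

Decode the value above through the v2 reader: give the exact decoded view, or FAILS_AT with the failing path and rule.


each type pair in Ticket: writer, then reader
decode walk for Ticket under reader schema v2:
  channel := "LOW"
  balance := null (not supplied -> null)
  attrs := [false]
  avatar := 0xC0DE
  factor := -0.5
  attempts := 12 (from writer id)
  weight := 1.5
  => decoded: {"channel": "LOW", "balance": null, "attrs": [false], "avatar": 0xC0DE, "factor": -0.5, "attempts": 12, "weight": 1.5}
the rest of the Ticket diff is inert for this question:
  field factor in record Ticket: required changed to optional -> affects the rule determinations only; this particular Ticket value decodes identically
  field attrs in record Ticket: tag 1 changed to 4 -> fires no rule on Ticket under this dialect and leaves the result unchanged

decoded: {"channel": "LOW", "balance": null, "attrs": [false], "avatar": 0xC0DE, "factor": -0.5, "attempts": 12, "weight": 1.5}


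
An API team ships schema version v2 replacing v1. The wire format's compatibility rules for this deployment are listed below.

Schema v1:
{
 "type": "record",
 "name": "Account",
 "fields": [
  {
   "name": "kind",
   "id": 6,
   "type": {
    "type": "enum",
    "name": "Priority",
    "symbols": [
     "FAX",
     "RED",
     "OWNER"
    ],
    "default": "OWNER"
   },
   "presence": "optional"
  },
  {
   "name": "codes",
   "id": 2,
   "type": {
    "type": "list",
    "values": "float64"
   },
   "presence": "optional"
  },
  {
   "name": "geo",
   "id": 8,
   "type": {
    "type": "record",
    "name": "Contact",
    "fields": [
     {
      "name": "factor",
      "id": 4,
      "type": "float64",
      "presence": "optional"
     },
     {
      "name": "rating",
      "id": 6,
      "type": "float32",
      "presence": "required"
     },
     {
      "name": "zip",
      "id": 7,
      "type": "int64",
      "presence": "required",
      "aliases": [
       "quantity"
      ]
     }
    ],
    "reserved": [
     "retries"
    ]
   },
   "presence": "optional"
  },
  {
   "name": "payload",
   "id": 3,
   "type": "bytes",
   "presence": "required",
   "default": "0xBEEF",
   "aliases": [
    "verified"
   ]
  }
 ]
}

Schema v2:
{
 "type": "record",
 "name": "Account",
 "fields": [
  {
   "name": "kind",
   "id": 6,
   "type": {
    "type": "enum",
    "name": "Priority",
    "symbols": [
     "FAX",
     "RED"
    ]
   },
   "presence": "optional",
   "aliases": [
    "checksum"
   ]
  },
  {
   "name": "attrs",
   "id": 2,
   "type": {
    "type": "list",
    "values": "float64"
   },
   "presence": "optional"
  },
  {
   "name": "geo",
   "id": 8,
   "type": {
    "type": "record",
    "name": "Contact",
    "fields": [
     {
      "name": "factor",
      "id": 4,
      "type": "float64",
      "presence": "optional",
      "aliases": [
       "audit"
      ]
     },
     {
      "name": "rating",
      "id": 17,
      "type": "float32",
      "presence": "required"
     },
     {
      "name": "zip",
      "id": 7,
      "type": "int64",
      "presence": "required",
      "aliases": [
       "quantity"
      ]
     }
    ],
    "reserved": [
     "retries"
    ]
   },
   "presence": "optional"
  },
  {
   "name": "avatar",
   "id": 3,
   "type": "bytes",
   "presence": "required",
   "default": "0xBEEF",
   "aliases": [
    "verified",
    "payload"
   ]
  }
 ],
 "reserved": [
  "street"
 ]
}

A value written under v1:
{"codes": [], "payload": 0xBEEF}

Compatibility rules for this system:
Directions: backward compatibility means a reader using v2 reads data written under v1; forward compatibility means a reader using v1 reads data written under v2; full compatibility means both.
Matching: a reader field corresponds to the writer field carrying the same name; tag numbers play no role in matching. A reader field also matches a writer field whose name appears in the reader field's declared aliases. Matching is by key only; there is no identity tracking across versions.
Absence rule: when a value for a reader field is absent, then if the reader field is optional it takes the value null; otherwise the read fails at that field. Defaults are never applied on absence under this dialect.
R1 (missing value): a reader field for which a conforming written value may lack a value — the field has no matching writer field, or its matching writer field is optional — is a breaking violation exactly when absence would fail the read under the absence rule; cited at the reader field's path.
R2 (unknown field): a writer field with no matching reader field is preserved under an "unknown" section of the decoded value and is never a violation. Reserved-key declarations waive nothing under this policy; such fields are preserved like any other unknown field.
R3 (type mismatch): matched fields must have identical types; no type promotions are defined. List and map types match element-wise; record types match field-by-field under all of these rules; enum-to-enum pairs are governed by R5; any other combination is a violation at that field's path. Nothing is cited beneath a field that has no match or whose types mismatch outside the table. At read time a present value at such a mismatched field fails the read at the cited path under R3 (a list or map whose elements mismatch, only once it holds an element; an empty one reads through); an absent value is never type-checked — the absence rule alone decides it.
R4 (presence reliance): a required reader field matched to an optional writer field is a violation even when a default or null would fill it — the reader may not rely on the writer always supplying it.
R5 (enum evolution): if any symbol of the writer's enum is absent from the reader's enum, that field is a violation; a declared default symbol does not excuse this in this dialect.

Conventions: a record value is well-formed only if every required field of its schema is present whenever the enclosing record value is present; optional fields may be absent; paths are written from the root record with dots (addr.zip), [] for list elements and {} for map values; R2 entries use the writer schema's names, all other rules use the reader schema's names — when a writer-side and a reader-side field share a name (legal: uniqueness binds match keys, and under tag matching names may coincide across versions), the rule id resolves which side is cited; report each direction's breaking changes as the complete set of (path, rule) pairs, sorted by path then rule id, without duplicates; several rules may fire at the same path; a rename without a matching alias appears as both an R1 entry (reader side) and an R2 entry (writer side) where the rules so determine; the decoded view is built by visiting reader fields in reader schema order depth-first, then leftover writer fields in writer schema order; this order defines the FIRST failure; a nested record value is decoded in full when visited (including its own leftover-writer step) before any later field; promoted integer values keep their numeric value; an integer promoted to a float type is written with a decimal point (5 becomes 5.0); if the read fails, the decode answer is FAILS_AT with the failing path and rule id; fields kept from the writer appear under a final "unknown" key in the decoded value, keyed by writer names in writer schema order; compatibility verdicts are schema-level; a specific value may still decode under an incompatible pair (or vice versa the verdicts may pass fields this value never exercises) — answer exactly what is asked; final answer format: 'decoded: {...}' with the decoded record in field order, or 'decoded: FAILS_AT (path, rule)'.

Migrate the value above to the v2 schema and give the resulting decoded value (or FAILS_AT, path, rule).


decoded: {"kind": null, "attrs": null, "geo": null, "avatar": 0xBEEF, "unknown": {"codes": []}}

each type pair in Account: writer, then reader
decode walk for Account under reader schema v2:
  kind := null (absent, optional -> null)
  attrs := null (absent, optional -> null)
  geo := null (absent, optional -> null)
  avatar := 0xBEEF (from writer payload)
  writer codes: kept under "unknown"
  => decoded: {"kind": null, "attrs": null, "geo": null, "avatar": 0xBEEF, "unknown": {"codes": []}}
the rest of the Account diff is inert for this question:
  field rating in record Contact: tag 6 changed to 17 -> triggers nothing under the printed rules; the Account answer is the same either way
  enum Priority (field kind in record Account): symbol OWNER removed (it was the default; the default is cleared) -> matters for Account compatibility verdicts, not for this value's decode
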